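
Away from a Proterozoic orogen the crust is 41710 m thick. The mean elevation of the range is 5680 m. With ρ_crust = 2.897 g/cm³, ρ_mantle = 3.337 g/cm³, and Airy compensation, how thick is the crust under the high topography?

84800 m

Root depth r = h ρ_c / (ρ_m − ρ_c) = 5680 m × 2.897 / 0.44 = 37400 m.
Total thickness = T + h + r = 41710 m + 5680 m + 37400 m = 84800 m.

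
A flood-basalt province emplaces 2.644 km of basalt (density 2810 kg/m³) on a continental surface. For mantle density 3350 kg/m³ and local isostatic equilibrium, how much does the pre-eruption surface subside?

Subaerial loading: s = t ρ_load / ρ_m.
s = 2.644 km × 2810/3350 = 2.22 km.

2.22 km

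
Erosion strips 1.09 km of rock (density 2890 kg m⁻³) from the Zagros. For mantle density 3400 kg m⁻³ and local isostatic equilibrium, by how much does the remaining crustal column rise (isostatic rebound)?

Unloading: uplift u = e ρ_c/ρ_m = 1.09 km × 2890/3400 = 0.926 km.

0.926 km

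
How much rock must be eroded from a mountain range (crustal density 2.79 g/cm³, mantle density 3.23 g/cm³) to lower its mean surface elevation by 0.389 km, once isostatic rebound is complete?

2.86 km

Net drop Δ = e − u = e − e ρ_c/ρ_m = e (ρ_m − ρ_c)/ρ_m.
e = Δ ρ_m/(ρ_m − ρ_c) = 0.389 km × 3.23/0.44 = 2.86 km.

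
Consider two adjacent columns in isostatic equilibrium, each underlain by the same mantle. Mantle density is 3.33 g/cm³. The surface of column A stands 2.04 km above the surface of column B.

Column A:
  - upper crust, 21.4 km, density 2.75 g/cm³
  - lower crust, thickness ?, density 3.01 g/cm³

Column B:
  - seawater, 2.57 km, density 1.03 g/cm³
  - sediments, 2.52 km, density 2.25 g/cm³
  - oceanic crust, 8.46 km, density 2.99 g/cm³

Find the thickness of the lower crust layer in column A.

18.4 km

Take the compensation level at the base of the deeper column (depth z_c below the surface of column A) and equate Σ ρ_i t_i down to z_c; mantle fills any gap and the z_c terms cancel.
Column A: 21.4×2.75 + x×3.01 + (z_c − 21.4 − x)×3.33
Column B: 2.04×0 + 2.57×1.03 + 2.52×2.25 + 8.46×2.99 + (z_c − 2.04 − 13.55)×3.33
The z_c×3.33 term appears on both sides and cancels. Collect the known terms of each column as K = Σ(ρt)_known − 3.33 × (depth of known layers): K_A = 58.85 − 3.33×21.4 = −12.412; K_B = 33.6125 − 3.33×(2.04 + 13.55) = −18.3022.
Balance: K_A − x×(3.33 − 3.01) = K_B, so x = (K_A − K_B)/(3.33 − 3.01) = 5.8902/0.32 = 18.4 km.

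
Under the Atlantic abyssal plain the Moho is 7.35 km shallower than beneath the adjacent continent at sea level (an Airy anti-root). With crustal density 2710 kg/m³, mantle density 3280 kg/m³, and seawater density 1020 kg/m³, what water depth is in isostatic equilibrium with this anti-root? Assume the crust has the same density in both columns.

Replacing a thickness d of crust by seawater at the top must be balanced by replacing crust with mantle at the base: d (ρ_c − ρ_w) = a (ρ_m − ρ_c).
d = a (ρ_m − ρ_c)/(ρ_c − ρ_w) = 7.35 km × 570/1690 = 2.48 km.

2.48 km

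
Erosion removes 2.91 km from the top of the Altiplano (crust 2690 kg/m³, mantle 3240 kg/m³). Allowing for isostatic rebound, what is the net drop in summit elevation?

0.494 km

Rebound u = e ρ_c/ρ_m = 2.91 km × 2690/3240 = 2.416 km.
Net surface drop = e − u = 2.91 km − 2.416 km = e (ρ_m − ρ_c)/ρ_m = 0.494 km.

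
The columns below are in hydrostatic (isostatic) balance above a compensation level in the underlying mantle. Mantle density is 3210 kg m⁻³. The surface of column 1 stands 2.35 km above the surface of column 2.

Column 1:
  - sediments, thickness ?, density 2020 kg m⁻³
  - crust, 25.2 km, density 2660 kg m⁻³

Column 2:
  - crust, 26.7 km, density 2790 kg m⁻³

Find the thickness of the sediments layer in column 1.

4.12 km

Take the compensation level at the base of the deeper column (depth z_c below the surface of column 1) and equate Σ ρ_i t_i down to z_c; mantle fills any gap and the z_c terms cancel.
Column 1: x×2020 + 25.2×2660 + (z_c − 25.2 − x)×3210
Column 2: 2.35×0 + 26.7×2790 + (z_c − 2.35 − 26.7)×3210
The z_c×3210 term appears on both sides and cancels. Collect the known terms of each column as K = Σ(ρt)_known − 3210 × (depth of known layers): K_1 = 67032 − 3210×25.2 = −13860; K_2 = 74493 − 3210×(2.35 + 26.7) = −18757.5.
Balance: K_1 − x×(3210 − 2020) = K_2, so x = (K_1 − K_2)/(3210 − 2020) = 4897.5/1190 = 4.12 km.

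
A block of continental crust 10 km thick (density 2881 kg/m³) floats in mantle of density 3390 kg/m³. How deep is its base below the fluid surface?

8.5 km

Draft d = t ρ_obj/ρ_fluid = 10 km × 2881/3390 = 8.5 km.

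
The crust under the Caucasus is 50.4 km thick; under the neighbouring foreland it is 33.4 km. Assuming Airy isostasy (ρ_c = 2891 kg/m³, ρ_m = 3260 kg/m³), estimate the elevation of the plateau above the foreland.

Excess crust Δ = 50.4 km − 33.4 km = 17 km, split between elevation h and root r with h + r = Δ.
Airy balance ρ_c h = (ρ_m − ρ_c) r gives r = h ρ_c/(ρ_m − ρ_c), so h (1 + ρ_c/(ρ_m − ρ_c)) = Δ, i.e. h = Δ (ρ_m − ρ_c)/ρ_m.
h = 17 km × 369/3260 = 1.92 km.

1.92 km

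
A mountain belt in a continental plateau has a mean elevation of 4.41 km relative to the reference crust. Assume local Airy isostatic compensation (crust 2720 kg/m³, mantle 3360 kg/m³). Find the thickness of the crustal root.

In Airy isostatic equilibrium: the weight of the topography is balanced by the buoyancy of the root, ρ_c h = (ρ_m − ρ_c) r.
r = h · ρ_c / (ρ_m − ρ_c) = 4.41 km × 2720 / (3360 − 2720) = 18.7 km.

18.7 km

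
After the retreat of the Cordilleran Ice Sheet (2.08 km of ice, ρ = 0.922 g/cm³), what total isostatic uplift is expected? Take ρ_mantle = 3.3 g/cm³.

0.581 km

Removing the load lets mantle flow back in; uplift u satisfies ρ_ice t = ρ_m u.
u = t ρ_ice/ρ_m = 2.08 km × 0.922/3.3 = 0.581 km.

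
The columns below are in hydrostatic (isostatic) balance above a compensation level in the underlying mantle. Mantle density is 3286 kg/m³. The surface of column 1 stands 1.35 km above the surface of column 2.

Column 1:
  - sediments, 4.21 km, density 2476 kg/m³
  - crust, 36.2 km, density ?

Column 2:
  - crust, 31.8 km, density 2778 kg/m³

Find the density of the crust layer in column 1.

2810 kg/m³

Take the compensation level at the base of the deeper column (depth z_c below the surface of column 1) and equate Σ ρ_i t_i down to z_c; mantle fills any gap and the z_c terms cancel.
Column 1: 4.21×2476 + 36.2×ρ + (z_c − 40.41)×3286
Column 2: 1.35×0 + 31.8×2778 + (z_c − 1.35 − 31.8)×3286
The z_c×3286 term appears on both sides and cancels. Collect the known terms of each column as K = Σ(ρt)_known − 3286 × (depth of known layers): K_1 = 10423.96 − 3286×40.41 = −122363.3; K_2 = 88340.4 − 3286×(1.35 + 31.8) = −20590.5.
Balance: K_1 + 36.2×ρ = K_2, so ρ = (K_2 − K_1)/36.2 = 101773/36.2 = 2810 kg/m³.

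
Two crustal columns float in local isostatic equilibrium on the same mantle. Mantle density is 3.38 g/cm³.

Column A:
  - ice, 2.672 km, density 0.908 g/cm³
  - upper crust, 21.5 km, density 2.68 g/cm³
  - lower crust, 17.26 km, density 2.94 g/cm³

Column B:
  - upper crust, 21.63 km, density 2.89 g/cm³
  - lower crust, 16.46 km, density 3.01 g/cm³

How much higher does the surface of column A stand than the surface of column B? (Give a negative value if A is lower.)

For any compensation level in the mantle, the mantle terms cancel and isostasy reduces to e = (Σt_A − Σt_B) − (Σ(ρt)_A − Σ(ρt)_B) / ρ_m.
Σt_A = 41.432 km; Σt_B = 38.09 km; Σ(ρt)_A = 110.790576; Σ(ρt)_B = 112.0553 (in km·g/cm³).
e = (41.432 − 38.09) − (110.790576 − 112.0553) / 3.38 = 3.72 km.

3.72 km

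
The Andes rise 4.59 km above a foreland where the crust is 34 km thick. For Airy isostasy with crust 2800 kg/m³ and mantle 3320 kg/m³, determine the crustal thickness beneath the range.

Root depth r = h ρ_c / (ρ_m − ρ_c) = 4.59 km × 2800 / 520 = 24.72 km.
Total thickness = T + h + r = 34 km + 4.59 km + 24.72 km = 63.3 km.

63.3 km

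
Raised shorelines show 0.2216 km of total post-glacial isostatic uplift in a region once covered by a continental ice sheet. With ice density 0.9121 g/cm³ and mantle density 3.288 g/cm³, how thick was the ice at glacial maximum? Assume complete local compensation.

0.799 km

u = t ρ_ice/ρ_m → t = u ρ_m/ρ_ice = 0.2216 km × 3.288/0.9121 = 0.799 km.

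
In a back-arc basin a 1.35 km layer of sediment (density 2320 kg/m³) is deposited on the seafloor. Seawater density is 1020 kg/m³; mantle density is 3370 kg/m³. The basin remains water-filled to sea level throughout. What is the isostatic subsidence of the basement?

0.747 km

Submarine loading: the sediment displaces seawater, and the subsidence is in turn flooded, so s (ρ_m − ρ_w) = t (ρ_sed − ρ_w).
s = 1.35 km × (2320 − 1020) / (3370 − 1020) = 0.747 km.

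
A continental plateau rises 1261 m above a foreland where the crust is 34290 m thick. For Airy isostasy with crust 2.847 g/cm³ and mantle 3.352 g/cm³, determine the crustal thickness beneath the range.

42700 m

Root depth r = h ρ_c / (ρ_m − ρ_c) = 1261 m × 2.847 / 0.505 = 7109 m.
Total thickness = T + h + r = 34290 m + 1261 m + 7109 m = 42700 m.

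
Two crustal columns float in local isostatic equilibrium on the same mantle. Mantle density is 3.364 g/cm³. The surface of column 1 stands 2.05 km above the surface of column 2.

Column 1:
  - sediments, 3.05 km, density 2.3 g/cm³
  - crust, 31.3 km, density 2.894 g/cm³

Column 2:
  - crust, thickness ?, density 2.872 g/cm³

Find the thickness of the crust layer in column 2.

22.5 km

Take the compensation level at the base of the deeper column (depth z_c below the surface of column 1) and equate Σ ρ_i t_i down to z_c; mantle fills any gap and the z_c terms cancel.
Column 1: 3.05×2.3 + 31.3×2.894 + (z_c − 34.35)×3.364
Column 2: 2.05×0 + x×2.872 + (z_c − 2.05 − 0 − x)×3.364
The z_c×3.364 term appears on both sides and cancels. Collect the known terms of each column as K = Σ(ρt)_known − 3.364 × (depth of known layers): K_1 = 97.5972 − 3.364×34.35 = −17.9562; K_2 = 0 − 3.364×(2.05 + 0) = −6.8962.
Balance: K_1 = K_2 − x×(3.364 − 2.872), so x = (K_2 − K_1)/(3.364 − 2.872) = 11.06/0.492 = 22.5 km.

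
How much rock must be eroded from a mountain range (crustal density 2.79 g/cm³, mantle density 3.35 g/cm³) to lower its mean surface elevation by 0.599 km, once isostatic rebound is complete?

Net drop Δ = e − u = e − e ρ_c/ρ_m = e (ρ_m − ρ_c)/ρ_m.
e = Δ ρ_m/(ρ_m − ρ_c) = 0.599 km × 3.35/0.56 = 3.58 km.

3.58 km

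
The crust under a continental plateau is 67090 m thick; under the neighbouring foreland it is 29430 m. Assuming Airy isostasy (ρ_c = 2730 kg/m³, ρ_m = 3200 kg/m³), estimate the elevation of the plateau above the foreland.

5530 m

Excess crust Δ = 67090 m − 29430 m = 37660 m, split between elevation h and root r with h + r = Δ.
Airy balance ρ_c h = (ρ_m − ρ_c) r gives r = h ρ_c/(ρ_m − ρ_c), so h (1 + ρ_c/(ρ_m − ρ_c)) = Δ, i.e. h = Δ (ρ_m − ρ_c)/ρ_m.
h = 37660 m × 470/3200 = 5530 m.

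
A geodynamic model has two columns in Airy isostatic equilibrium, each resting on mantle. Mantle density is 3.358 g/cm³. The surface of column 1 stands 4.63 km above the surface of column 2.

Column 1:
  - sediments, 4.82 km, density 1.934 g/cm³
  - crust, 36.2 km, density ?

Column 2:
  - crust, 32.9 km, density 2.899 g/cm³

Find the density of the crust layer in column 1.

Take the compensation level at the base of the deeper column (depth z_c below the surface of column 1) and equate Σ ρ_i t_i down to z_c; mantle fills any gap and the z_c terms cancel.
Column 1: 4.82×1.934 + 36.2×ρ + (z_c − 41.02)×3.358
Column 2: 4.63×0 + 32.9×2.899 + (z_c − 4.63 − 32.9)×3.358
The z_c×3.358 term appears on both sides and cancels. Collect the known terms of each column as K = Σ(ρt)_known − 3.358 × (depth of known layers): K_1 = 9.32188 − 3.358×41.02 = −128.42328; K_2 = 95.3771 − 3.358×(4.63 + 32.9) = −30.64864.
Balance: K_1 + 36.2×ρ = K_2, so ρ = (K_2 − K_1)/36.2 = 97.7746/36.2 = 2.7 g/cm³.

2.7 g/cm³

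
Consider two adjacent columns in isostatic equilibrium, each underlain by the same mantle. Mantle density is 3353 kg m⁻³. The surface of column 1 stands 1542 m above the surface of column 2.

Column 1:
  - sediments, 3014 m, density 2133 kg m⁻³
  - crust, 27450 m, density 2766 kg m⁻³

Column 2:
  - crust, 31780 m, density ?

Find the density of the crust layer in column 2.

Take the compensation level at the base of the deeper column (depth z_c below the surface of column 1) and equate Σ ρ_i t_i down to z_c; mantle fills any gap and the z_c terms cancel.
Column 1: 3014×2133 + 27450×2766 + (z_c − 30464)×3353
Column 2: 1542×0 + 31780×ρ + (z_c − 1542 − 31780)×3353
The z_c×3353 term appears on both sides and cancels. Collect the known terms of each column as K = Σ(ρt)_known − 3353 × (depth of known layers): K_1 = 82355562 − 3353×30464 = −19790230; K_2 = 0 − 3353×(1542 + 31780) = −111728666.
Balance: K_1 = K_2 + 31780×ρ, so ρ = (K_1 − K_2)/31780 = 91938400/31780 = 2890 kg m⁻³.

2890 kg m⁻³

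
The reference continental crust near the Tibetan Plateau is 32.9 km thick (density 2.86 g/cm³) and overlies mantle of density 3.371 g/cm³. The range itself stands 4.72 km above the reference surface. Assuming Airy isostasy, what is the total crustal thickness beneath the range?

Root depth r = h ρ_c / (ρ_m − ρ_c) = 4.72 km × 2.86 / 0.511 = 26.42 km.
Total thickness = T + h + r = 32.9 km + 4.72 km + 26.42 km = 64 km.

64 km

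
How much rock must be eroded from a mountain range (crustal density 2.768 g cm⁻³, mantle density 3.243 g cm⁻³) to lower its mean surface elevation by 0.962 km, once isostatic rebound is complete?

Net drop Δ = e − u = e − e ρ_c/ρ_m = e (ρ_m − ρ_c)/ρ_m.
e = Δ ρ_m/(ρ_m − ρ_c) = 0.962 km × 3.243/0.475 = 6.57 km.

6.57 km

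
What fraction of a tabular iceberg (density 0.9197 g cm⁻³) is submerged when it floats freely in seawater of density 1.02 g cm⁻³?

0.902

Submerged fraction = ρ_obj/ρ_fluid = 0.9197/1.02 = 0.902.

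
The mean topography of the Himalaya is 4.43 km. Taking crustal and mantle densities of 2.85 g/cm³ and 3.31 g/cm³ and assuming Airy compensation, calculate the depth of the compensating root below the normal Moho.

27.4 km

By Archimedes' principle applied to the lithosphere: the weight of the topography is balanced by the buoyancy of the root, ρ_c h = (ρ_m − ρ_c) r.
r = h · ρ_c / (ρ_m − ρ_c) = 4.43 km × 2.85 / (3.31 − 2.85) = 27.4 km.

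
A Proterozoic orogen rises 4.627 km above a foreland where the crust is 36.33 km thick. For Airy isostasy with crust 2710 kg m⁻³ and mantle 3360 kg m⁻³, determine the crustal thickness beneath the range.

60.2 km

Root depth r = h ρ_c / (ρ_m − ρ_c) = 4.627 km × 2710 / 650 = 19.29 km.
Total thickness = T + h + r = 36.33 km + 4.627 km + 19.29 km = 60.2 km.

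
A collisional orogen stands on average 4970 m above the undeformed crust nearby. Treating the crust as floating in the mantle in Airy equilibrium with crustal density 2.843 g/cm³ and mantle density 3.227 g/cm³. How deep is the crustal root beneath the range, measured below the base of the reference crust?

36800 m

Equating mass per unit area of the two columns: the weight of the topography is balanced by the buoyancy of the root, ρ_c h = (ρ_m − ρ_c) r.
r = h · ρ_c / (ρ_m − ρ_c) = 4970 m × 2.843 / (3.227 − 2.843) = 36800 m.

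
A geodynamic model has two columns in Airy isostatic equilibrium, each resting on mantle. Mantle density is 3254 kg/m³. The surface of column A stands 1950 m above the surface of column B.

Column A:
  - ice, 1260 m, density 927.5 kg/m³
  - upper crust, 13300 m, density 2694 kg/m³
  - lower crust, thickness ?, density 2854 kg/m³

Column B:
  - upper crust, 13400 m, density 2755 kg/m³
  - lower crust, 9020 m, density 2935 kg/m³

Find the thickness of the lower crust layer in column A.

Take the compensation level at the base of the deeper column (depth z_c below the surface of column A) and equate Σ ρ_i t_i down to z_c; mantle fills any gap and the z_c terms cancel.
Column A: 1260×927.5 + 13300×2694 + x×2854 + (z_c − 14560 − x)×3254
Column B: 1950×0 + 13400×2755 + 9020×2935 + (z_c − 1950 − 22420)×3254
The z_c×3254 term appears on both sides and cancels. Collect the known terms of each column as K = Σ(ρt)_known − 3254 × (depth of known layers): K_A = 36998850 − 3254×14560 = −10379390; K_B = 63390700 − 3254×(1950 + 22420) = −15909280.
Balance: K_A − x×(3254 − 2854) = K_B, so x = (K_A − K_B)/(3254 − 2854) = 5529890/400 = 13800 m.

13800 m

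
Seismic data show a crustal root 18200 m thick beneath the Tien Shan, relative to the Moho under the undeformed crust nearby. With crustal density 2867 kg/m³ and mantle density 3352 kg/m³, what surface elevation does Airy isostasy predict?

3080 m

Balancing pressure at the compensation depth: ρ_c h = (ρ_m − ρ_c) r.
h = r (ρ_m − ρ_c) / ρ_c = 18200 m × (3352 − 2867) / 2867 = 3080 m.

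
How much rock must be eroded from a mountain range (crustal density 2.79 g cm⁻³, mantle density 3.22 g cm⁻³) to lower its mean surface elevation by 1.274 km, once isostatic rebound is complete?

9.54 km

Net drop Δ = e − u = e − e ρ_c/ρ_m = e (ρ_m − ρ_c)/ρ_m.
e = Δ ρ_m/(ρ_m − ρ_c) = 1.274 km × 3.22/0.43 = 9.54 km.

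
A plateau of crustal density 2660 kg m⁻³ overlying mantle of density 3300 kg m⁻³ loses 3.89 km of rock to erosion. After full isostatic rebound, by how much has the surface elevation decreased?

Rebound u = e ρ_c/ρ_m = 3.89 km × 2660/3300 = 3.136 km.
Net surface drop = e − u = 3.89 km − 3.136 km = e (ρ_m − ρ_c)/ρ_m = 0.754 km.

0.754 km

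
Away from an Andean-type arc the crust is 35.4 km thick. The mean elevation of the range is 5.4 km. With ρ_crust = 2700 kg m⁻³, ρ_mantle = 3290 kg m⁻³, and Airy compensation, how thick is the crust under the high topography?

65.5 km

Root depth r = h ρ_c / (ρ_m − ρ_c) = 5.4 km × 2700 / 590 = 24.71 km.
Total thickness = T + h + r = 35.4 km + 5.4 km + 24.71 km = 65.5 km.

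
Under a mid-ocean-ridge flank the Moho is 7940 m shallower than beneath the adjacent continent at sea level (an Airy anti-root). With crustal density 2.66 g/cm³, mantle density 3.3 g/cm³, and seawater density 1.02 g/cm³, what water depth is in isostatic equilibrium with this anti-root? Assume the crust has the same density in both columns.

3100 m

Replacing a thickness d of crust by seawater at the top must be balanced by replacing crust with mantle at the base: d (ρ_c − ρ_w) = a (ρ_m − ρ_c).
d = a (ρ_m − ρ_c)/(ρ_c − ρ_w) = 7940 m × 0.64/1.64 = 3100 m.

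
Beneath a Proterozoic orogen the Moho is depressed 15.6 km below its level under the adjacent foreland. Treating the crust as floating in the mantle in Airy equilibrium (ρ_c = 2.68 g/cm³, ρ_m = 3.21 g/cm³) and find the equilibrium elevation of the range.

3.09 km

Balancing pressure at the compensation depth: ρ_c h = (ρ_m − ρ_c) r.
h = r (ρ_m − ρ_c) / ρ_c = 15.6 km × (3.21 − 2.68) / 2.68 = 3.09 km.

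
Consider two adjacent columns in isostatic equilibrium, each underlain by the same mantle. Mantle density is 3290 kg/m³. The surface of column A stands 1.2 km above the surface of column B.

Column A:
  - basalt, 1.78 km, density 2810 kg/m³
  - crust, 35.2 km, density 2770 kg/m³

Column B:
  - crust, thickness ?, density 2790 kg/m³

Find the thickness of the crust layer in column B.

Take the compensation level at the base of the deeper column (depth z_c below the surface of column A) and equate Σ ρ_i t_i down to z_c; mantle fills any gap and the z_c terms cancel.
Column A: 1.78×2810 + 35.2×2770 + (z_c − 36.98)×3290
Column B: 1.2×0 + x×2790 + (z_c − 1.2 − 0 − x)×3290
The z_c×3290 term appears on both sides and cancels. Collect the known terms of each column as K = Σ(ρt)_known − 3290 × (depth of known layers): K_A = 102505.8 − 3290×36.98 = −19158.4; K_B = 0 − 3290×(1.2 + 0) = −3948.
Balance: K_A = K_B − x×(3290 − 2790), so x = (K_B − K_A)/(3290 − 2790) = 15210.4/500 = 30.4 km.

30.4 km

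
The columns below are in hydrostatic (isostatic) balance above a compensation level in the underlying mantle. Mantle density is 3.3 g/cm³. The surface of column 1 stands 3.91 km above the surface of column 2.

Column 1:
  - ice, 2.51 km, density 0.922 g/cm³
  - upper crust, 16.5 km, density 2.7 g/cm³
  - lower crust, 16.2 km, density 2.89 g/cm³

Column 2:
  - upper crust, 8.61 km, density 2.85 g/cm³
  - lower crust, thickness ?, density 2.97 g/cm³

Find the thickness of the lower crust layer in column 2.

17.4 km

Take the compensation level at the base of the deeper column (depth z_c below the surface of column 1) and equate Σ ρ_i t_i down to z_c; mantle fills any gap and the z_c terms cancel.
Column 1: 2.51×0.922 + 16.5×2.7 + 16.2×2.89 + (z_c − 35.21)×3.3
Column 2: 3.91×0 + 8.61×2.85 + x×2.97 + (z_c − 3.91 − 8.61 − x)×3.3
The z_c×3.3 term appears on both sides and cancels. Collect the known terms of each column as K = Σ(ρt)_known − 3.3 × (depth of known layers): K_1 = 93.68222 − 3.3×35.21 = −22.51078; K_2 = 24.5385 − 3.3×(3.91 + 8.61) = −16.7775.
Balance: K_1 = K_2 − x×(3.3 − 2.97), so x = (K_2 − K_1)/(3.3 − 2.97) = 5.73328/0.33 = 17.4 km.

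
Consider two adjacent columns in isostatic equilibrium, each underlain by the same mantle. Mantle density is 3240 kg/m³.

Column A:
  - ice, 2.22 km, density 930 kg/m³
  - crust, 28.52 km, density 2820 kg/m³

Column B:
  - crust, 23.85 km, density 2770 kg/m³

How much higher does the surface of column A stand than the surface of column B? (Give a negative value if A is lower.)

For any compensation level in the mantle, the mantle terms cancel and isostasy reduces to e = (Σt_A − Σt_B) − (Σ(ρt)_A − Σ(ρt)_B) / ρ_m.
Σt_A = 30.74 km; Σt_B = 23.85 km; Σ(ρt)_A = 82491; Σ(ρt)_B = 66064.5 (in km·kg/m³).
e = (30.74 − 23.85) − (82491 − 66064.5) / 3240 = 1.82 km.

1.82 km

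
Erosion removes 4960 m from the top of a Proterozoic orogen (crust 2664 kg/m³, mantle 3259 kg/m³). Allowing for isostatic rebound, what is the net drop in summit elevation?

906 m

Rebound u = e ρ_c/ρ_m = 4960 m × 2664/3259 = 4054 m.
Net surface drop = e − u = 4960 m − 4054 m = e (ρ_m − ρ_c)/ρ_m = 906 m.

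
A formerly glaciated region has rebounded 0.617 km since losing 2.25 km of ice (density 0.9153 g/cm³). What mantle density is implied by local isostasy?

3.34 g/cm³

ρ_m = ρ_ice t / u = 0.9153 × 2.25 km/0.617 km = 3.34 g/cm³.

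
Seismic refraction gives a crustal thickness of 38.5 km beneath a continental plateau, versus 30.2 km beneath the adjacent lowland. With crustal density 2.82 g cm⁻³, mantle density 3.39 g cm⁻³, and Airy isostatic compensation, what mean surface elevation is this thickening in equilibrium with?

1.4 km

Excess crust Δ = 38.5 km − 30.2 km = 8.3 km, split between elevation h and root r with h + r = Δ.
Airy balance ρ_c h = (ρ_m − ρ_c) r gives r = h ρ_c/(ρ_m − ρ_c), so h (1 + ρ_c/(ρ_m − ρ_c)) = Δ, i.e. h = Δ (ρ_m − ρ_c)/ρ_m.
h = 8.3 km × 0.57/3.39 = 1.4 km.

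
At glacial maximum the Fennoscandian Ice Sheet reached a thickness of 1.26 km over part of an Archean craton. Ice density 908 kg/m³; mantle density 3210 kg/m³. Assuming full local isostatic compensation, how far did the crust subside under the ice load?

Equating mass per unit area of the two columns: the ice load ρ_ice t is balanced by mantle displaced below, ρ_m s.
s = t ρ_ice / ρ_m = 1.26 km × 908/3210 = 0.356 km.

0.356 km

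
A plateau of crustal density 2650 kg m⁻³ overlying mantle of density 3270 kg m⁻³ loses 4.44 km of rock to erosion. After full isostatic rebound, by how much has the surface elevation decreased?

0.842 km

Rebound u = e ρ_c/ρ_m = 4.44 km × 2650/3270 = 3.598 km.
Net surface drop = e − u = 4.44 km − 3.598 km = e (ρ_m − ρ_c)/ρ_m = 0.842 km.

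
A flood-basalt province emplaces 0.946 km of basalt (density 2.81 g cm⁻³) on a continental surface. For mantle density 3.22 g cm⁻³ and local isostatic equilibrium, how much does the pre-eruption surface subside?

0.826 km

Subaerial loading: s = t ρ_load / ρ_m.
s = 0.946 km × 2.81/3.22 = 0.826 km.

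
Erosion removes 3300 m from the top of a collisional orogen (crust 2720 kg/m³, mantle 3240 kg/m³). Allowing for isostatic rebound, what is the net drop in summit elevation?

530 m

Rebound u = e ρ_c/ρ_m = 3300 m × 2720/3240 = 2770 m.
Net surface drop = e − u = 3300 m − 2770 m = e (ρ_m − ρ_c)/ρ_m = 530 m.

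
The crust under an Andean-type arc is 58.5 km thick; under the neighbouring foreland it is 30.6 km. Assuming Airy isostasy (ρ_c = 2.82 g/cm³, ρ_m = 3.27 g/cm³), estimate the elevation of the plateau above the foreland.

3.84 km

Excess crust Δ = 58.5 km − 30.6 km = 27.9 km, split between elevation h and root r with h + r = Δ.
Airy balance ρ_c h = (ρ_m − ρ_c) r gives r = h ρ_c/(ρ_m − ρ_c), so h (1 + ρ_c/(ρ_m − ρ_c)) = Δ, i.e. h = Δ (ρ_m − ρ_c)/ρ_m.
h = 27.9 km × 0.45/3.27 = 3.84 km.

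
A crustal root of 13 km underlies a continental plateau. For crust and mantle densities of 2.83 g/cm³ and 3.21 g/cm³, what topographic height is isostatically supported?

By Archimedes' principle applied to the lithosphere: ρ_c h = (ρ_m − ρ_c) r.
h = r (ρ_m − ρ_c) / ρ_c = 13 km × (3.21 − 2.83) / 2.83 = 1.75 km.

1.75 km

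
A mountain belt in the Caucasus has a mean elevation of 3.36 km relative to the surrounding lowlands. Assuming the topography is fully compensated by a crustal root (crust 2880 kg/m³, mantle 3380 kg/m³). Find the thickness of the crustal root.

19.4 km

Isostatic balance requires: the weight of the topography is balanced by the buoyancy of the root, ρ_c h = (ρ_m − ρ_c) r.
r = h · ρ_c / (ρ_m − ρ_c) = 3.36 km × 2880 / (3380 − 2880) = 19.4 km.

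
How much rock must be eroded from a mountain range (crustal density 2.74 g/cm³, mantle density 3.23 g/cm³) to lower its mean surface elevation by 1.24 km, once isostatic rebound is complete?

Net drop Δ = e − u = e − e ρ_c/ρ_m = e (ρ_m − ρ_c)/ρ_m.
e = Δ ρ_m/(ρ_m − ρ_c) = 1.24 km × 3.23/0.49 = 8.17 km.

8.17 km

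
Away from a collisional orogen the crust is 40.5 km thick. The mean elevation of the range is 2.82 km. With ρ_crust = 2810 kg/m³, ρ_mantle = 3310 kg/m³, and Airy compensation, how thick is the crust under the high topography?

59.2 km

Root depth r = h ρ_c / (ρ_m − ρ_c) = 2.82 km × 2810 / 500 = 15.85 km.
Total thickness = T + h + r = 40.5 km + 2.82 km + 15.85 km = 59.2 km.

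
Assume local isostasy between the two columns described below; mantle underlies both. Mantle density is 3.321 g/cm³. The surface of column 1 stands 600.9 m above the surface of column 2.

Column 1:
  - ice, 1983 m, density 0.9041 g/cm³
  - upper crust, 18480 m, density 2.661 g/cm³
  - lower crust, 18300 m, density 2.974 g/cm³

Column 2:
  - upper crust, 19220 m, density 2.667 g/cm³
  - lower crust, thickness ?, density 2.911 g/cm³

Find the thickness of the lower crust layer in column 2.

21400 m

Take the compensation level at the base of the deeper column (depth z_c below the surface of column 1) and equate Σ ρ_i t_i down to z_c; mantle fills any gap and the z_c terms cancel.
Column 1: 1983×0.9041 + 18480×2.661 + 18300×2.974 + (z_c − 38763)×3.321
Column 2: 600.9×0 + 19220×2.667 + x×2.911 + (z_c − 600.9 − 19220 − x)×3.321
The z_c×3.321 term appears on both sides and cancels. Collect the known terms of each column as K = Σ(ρt)_known − 3.321 × (depth of known layers): K_1 = 105392.31 − 3.321×38763 = −23339.6127; K_2 = 51259.74 − 3.321×(600.9 + 19220) = −14565.4689.
Balance: K_1 = K_2 − x×(3.321 − 2.911), so x = (K_2 − K_1)/(3.321 − 2.911) = 8774.14/0.41 = 21400 m.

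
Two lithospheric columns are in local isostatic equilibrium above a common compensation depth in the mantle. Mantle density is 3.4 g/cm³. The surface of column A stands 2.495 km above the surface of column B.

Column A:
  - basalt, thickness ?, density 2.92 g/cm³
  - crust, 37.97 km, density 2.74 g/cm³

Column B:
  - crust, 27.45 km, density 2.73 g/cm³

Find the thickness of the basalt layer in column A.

3.78 km

Take the compensation level at the base of the deeper column (depth z_c below the surface of column A) and equate Σ ρ_i t_i down to z_c; mantle fills any gap and the z_c terms cancel.
Column A: x×2.92 + 37.97×2.74 + (z_c − 37.97 − x)×3.4
Column B: 2.495×0 + 27.45×2.73 + (z_c − 2.495 − 27.45)×3.4
The z_c×3.4 term appears on both sides and cancels. Collect the known terms of each column as K = Σ(ρt)_known − 3.4 × (depth of known layers): K_A = 104.0378 − 3.4×37.97 = −25.0602; K_B = 74.9385 − 3.4×(2.495 + 27.45) = −26.8745.
Balance: K_A − x×(3.4 − 2.92) = K_B, so x = (K_A − K_B)/(3.4 − 2.92) = 1.8143/0.48 = 3.78 km.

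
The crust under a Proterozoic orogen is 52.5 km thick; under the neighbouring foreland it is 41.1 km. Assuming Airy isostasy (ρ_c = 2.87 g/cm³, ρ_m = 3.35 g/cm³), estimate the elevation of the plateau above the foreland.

Excess crust Δ = 52.5 km − 41.1 km = 11.4 km, split between elevation h and root r with h + r = Δ.
Airy balance ρ_c h = (ρ_m − ρ_c) r gives r = h ρ_c/(ρ_m − ρ_c), so h (1 + ρ_c/(ρ_m − ρ_c)) = Δ, i.e. h = Δ (ρ_m − ρ_c)/ρ_m.
h = 11.4 km × 0.48/3.35 = 1.63 km.

1.63 km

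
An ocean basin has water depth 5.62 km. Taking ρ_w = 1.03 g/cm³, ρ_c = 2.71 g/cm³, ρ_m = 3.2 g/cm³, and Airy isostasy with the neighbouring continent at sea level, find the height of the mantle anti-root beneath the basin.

Equating mass per unit area of the two columns: replacing crust with seawater at the top is compensated by replacing crust with mantle at the base: d (ρ_c − ρ_w) = a (ρ_m − ρ_c).
a = d (ρ_c − ρ_w)/(ρ_m − ρ_c) = 5.62 km × 1.68/0.49 = 19.3 km.

19.3 km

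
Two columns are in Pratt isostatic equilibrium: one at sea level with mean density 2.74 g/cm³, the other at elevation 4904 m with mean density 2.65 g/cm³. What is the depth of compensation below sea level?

144000 m

ρ_ref D = ρ (D + h) → D (ρ_ref − ρ) = ρ h.
D = ρ h/(ρ_ref − ρ) = 2.65 × 4904 m/(2.74 − 2.65) = 144000 m.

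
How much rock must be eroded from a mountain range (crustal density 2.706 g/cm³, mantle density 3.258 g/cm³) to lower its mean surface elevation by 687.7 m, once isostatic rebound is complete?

Net drop Δ = e − u = e − e ρ_c/ρ_m = e (ρ_m − ρ_c)/ρ_m.
e = Δ ρ_m/(ρ_m − ρ_c) = 687.7 m × 3.258/0.552 = 4060 m.

4060 m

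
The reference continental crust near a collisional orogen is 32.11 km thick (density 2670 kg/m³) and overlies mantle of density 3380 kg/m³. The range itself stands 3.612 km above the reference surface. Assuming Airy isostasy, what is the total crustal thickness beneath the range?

49.3 km

Root depth r = h ρ_c / (ρ_m − ρ_c) = 3.612 km × 2670 / 710 = 13.58 km.
Total thickness = T + h + r = 32.11 km + 3.612 km + 13.58 km = 49.3 km.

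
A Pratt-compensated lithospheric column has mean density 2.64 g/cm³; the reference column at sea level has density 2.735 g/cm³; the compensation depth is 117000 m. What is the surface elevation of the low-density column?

4210 m

ρ_ref D = ρ (D + h) → h = D (ρ_ref − ρ)/ρ.
h = 117000 m × (2.735 − 2.64)/2.64 = 4210 m.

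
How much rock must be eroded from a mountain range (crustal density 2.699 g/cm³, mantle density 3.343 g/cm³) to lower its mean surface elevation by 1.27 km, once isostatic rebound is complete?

Net drop Δ = e − u = e − e ρ_c/ρ_m = e (ρ_m − ρ_c)/ρ_m.
e = Δ ρ_m/(ρ_m − ρ_c) = 1.27 km × 3.343/0.644 = 6.59 km.

6.59 km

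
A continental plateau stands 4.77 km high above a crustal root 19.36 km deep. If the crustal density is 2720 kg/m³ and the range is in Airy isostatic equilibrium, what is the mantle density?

Airy balance: ρ_c h = (ρ_m − ρ_c) r → ρ_m = ρ_c (1 + h/r).
ρ_m = 2720 × (1 + 4.77 km/19.36 km) = 3390 kg/m³.

3390 kg/m³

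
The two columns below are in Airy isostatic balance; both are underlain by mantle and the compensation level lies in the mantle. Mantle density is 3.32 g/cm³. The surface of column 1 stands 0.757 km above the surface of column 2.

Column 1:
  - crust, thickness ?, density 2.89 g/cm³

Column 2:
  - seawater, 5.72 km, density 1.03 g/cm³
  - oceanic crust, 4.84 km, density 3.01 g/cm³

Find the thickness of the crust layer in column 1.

Take the compensation level at the base of the deeper column (depth z_c below the surface of column 1) and equate Σ ρ_i t_i down to z_c; mantle fills any gap and the z_c terms cancel.
Column 1: x×2.89 + (z_c − 0 − x)×3.32
Column 2: 0.757×0 + 5.72×1.03 + 4.84×3.01 + (z_c − 0.757 − 10.56)×3.32
The z_c×3.32 term appears on both sides and cancels. Collect the known terms of each column as K = Σ(ρt)_known − 3.32 × (depth of known layers): K_1 = 0 − 3.32×0 = 0; K_2 = 20.46 − 3.32×(0.757 + 10.56) = −17.11244.
Balance: K_1 − x×(3.32 − 2.89) = K_2, so x = (K_1 − K_2)/(3.32 − 2.89) = 17.1124/0.43 = 39.8 km.

39.8 km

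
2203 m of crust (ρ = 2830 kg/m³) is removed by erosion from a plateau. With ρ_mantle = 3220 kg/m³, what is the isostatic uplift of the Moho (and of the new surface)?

1940 m

Unloading: uplift u = e ρ_c/ρ_m = 2203 m × 2830/3220 = 1940 m.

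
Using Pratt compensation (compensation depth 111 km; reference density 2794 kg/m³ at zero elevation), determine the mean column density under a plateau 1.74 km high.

Pratt balance: ρ_ref D = ρ (D + h).
ρ = ρ_ref D/(D + h) = 2794 × 111 km/(111 km + 1.74 km) = 2750 kg/m³.

2750 kg/m³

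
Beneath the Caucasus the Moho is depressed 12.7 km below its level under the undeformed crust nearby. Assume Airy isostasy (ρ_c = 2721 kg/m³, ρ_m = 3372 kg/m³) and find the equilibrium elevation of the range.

3.04 km

By Archimedes' principle applied to the lithosphere: ρ_c h = (ρ_m − ρ_c) r.
h = r (ρ_m − ρ_c) / ρ_c = 12.7 km × (3372 − 2721) / 2721 = 3.04 km.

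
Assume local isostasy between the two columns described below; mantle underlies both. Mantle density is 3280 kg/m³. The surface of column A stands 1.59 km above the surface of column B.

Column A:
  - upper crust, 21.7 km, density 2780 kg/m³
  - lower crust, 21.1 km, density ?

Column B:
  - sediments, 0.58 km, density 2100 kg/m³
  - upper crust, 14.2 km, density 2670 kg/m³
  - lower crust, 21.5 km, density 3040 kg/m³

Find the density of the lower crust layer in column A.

2860 kg/m³

Take the compensation level at the base of the deeper column (depth z_c below the surface of column A) and equate Σ ρ_i t_i down to z_c; mantle fills any gap and the z_c terms cancel.
Column A: 21.7×2780 + 21.1×ρ + (z_c − 42.8)×3280
Column B: 1.59×0 + 0.58×2100 + 14.2×2670 + 21.5×3040 + (z_c − 1.59 − 36.28)×3280
The z_c×3280 term appears on both sides and cancels. Collect the known terms of each column as K = Σ(ρt)_known − 3280 × (depth of known layers): K_A = 60326 − 3280×42.8 = −80058; K_B = 104492 − 3280×(1.59 + 36.28) = −19721.6.
Balance: K_A + 21.1×ρ = K_B, so ρ = (K_B − K_A)/21.1 = 60336.4/21.1 = 2860 kg/m³.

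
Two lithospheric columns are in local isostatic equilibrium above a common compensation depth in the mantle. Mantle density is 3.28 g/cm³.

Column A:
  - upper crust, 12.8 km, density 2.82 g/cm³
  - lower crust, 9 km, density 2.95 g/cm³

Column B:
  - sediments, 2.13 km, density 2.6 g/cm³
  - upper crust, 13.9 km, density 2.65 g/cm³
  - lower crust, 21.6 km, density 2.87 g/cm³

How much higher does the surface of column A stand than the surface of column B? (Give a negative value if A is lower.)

For any compensation level in the mantle, the mantle terms cancel and isostasy reduces to e = (Σt_A − Σt_B) − (Σ(ρt)_A − Σ(ρt)_B) / ρ_m.
Σt_A = 21.8 km; Σt_B = 37.63 km; Σ(ρt)_A = 62.646; Σ(ρt)_B = 104.365 (in km·g/cm³).
e = (21.8 − 37.63) − (62.646 − 104.365) / 3.28 = −3.11 km.

−3.11 km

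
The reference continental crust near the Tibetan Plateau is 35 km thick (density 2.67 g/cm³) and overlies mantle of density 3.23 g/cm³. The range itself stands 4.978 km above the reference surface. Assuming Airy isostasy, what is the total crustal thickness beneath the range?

Root depth r = h ρ_c / (ρ_m − ρ_c) = 4.978 km × 2.67 / 0.56 = 23.73 km.
Total thickness = T + h + r = 35 km + 4.978 km + 23.73 km = 63.7 km.

63.7 km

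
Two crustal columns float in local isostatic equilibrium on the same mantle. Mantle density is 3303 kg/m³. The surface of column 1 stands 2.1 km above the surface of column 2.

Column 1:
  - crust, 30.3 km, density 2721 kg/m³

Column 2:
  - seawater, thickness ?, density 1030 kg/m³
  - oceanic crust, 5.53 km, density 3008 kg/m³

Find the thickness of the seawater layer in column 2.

Take the compensation level at the base of the deeper column (depth z_c below the surface of column 1) and equate Σ ρ_i t_i down to z_c; mantle fills any gap and the z_c terms cancel.
Column 1: 30.3×2721 + (z_c − 30.3)×3303
Column 2: 2.1×0 + x×1030 + 5.53×3008 + (z_c − 2.1 − 5.53 − x)×3303
The z_c×3303 term appears on both sides and cancels. Collect the known terms of each column as K = Σ(ρt)_known − 3303 × (depth of known layers): K_1 = 82446.3 − 3303×30.3 = −17634.6; K_2 = 16634.24 − 3303×(2.1 + 5.53) = −8567.65.
Balance: K_1 = K_2 − x×(3303 − 1030), so x = (K_2 − K_1)/(3303 − 1030) = 9066.95/2273 = 3.99 km.

3.99 km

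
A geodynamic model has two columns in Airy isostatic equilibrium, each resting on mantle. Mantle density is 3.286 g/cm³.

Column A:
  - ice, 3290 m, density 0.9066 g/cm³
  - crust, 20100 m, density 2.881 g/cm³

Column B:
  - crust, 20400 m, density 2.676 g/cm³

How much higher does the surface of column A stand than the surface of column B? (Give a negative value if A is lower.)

For any compensation level in the mantle, the mantle terms cancel and isostasy reduces to e = (Σt_A − Σt_B) − (Σ(ρt)_A − Σ(ρt)_B) / ρ_m.
Σt_A = 23390 m; Σt_B = 20400 m; Σ(ρt)_A = 60890.814; Σ(ρt)_B = 54590.4 (in m·g/cm³).
e = (23390 − 20400) − (60890.814 − 54590.4) / 3.286 = 1070 m.

1070 m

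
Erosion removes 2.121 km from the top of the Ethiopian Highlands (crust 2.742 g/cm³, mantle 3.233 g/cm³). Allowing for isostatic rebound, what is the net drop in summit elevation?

0.322 km

Rebound u = e ρ_c/ρ_m = 2.121 km × 2.742/3.233 = 1.799 km.
Net surface drop = e − u = 2.121 km − 1.799 km = e (ρ_m − ρ_c)/ρ_m = 0.322 km.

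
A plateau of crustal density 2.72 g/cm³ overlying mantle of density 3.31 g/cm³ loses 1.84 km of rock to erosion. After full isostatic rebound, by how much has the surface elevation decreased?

0.328 km

Rebound u = e ρ_c/ρ_m = 1.84 km × 2.72/3.31 = 1.512 km.
Net surface drop = e − u = 1.84 km − 1.512 km = e (ρ_m − ρ_c)/ρ_m = 0.328 km.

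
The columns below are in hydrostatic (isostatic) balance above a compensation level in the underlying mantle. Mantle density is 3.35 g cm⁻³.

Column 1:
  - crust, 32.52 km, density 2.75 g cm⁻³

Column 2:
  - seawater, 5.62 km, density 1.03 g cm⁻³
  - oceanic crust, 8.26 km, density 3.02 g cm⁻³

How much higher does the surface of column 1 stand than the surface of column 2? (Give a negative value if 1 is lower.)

For any compensation level in the mantle, the mantle terms cancel and isostasy reduces to e = (Σt_1 − Σt_2) − (Σ(ρt)_1 − Σ(ρt)_2) / ρ_m.
Σt_1 = 32.52 km; Σt_2 = 13.88 km; Σ(ρt)_1 = 89.43; Σ(ρt)_2 = 30.7338 (in km·g cm⁻³).
e = (32.52 − 13.88) − (89.43 − 30.7338) / 3.35 = 1.12 km.

1.12 km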